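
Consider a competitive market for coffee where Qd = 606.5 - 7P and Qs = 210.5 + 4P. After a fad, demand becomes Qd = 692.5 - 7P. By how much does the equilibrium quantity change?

Original equilibrium: P* = 36, Q* = 354.5.
New equilibrium: 692.5 - 7P = 210.5 + 4P, so 482 = 11P and P' = 482/11; Q' = 692.5 − 7(482/11) = 8487/22.
Change in quantity: 8487/22 − 354.5 = 344/11.

ΔQ = 344/11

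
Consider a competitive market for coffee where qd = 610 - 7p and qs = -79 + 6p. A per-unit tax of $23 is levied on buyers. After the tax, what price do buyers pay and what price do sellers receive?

Buyers pay 827/13, sellers receive 528/13

Pre-tax equilibrium: p* = 53, q* = 239.
Tax on buyers shifts demand to qd = 610 − 7(p + 23) = 449 - 7p.
449 - 7p = -79 + 6p gives seller price ps = 528/13; buyers pay pb = 528/13 + 23 = 827/13.
New quantity: q = 610 − 7(827/13) = 2141/13.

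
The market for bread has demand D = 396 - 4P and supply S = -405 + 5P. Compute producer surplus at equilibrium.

Equilibrium: 396 - 4P = -405 + 5P gives P* = 89, Q* = 40.
Supply starts at P = 81 (where S = 0).
PS = ½(89 − 81)(40) = 160.

Producer surplus = 160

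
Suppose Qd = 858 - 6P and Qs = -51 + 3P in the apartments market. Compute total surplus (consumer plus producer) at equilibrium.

Equilibrium: 858 - 6P = -51 + 3P gives P* = 101, Q* = 252.
Demand choke price: P = 143; supply starts at P = 17.
CS = ½(143 − 101)(252) = 5292; PS = ½(101 − 17)(252) = 10584.

Total surplus = 15876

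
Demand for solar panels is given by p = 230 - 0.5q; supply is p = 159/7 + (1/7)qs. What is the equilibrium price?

p* = 619/9

Set the two price expressions equal: 230 - 0.5q = 159/7 + (1/7)q.
1451/7 = (9/14)q, so q* = 2902/9.
p* = 230 − (0.5)(2902/9) = 619/9.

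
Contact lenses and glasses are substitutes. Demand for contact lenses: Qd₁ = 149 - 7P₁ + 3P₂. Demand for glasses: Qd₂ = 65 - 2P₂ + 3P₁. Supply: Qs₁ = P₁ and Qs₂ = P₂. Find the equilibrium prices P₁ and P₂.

Market 1: 149 - 7P₁ + 3P₂ = P₁ → 8P₁ - 3P₂ = 149.
Market 2: 3P₂ - 3P₁ = 65.
Eliminating P₂: 3×(1) + 3×(2) gives 15P₁ = 642, so P₁ = 42.8.
Back-substitute into (2): P₂ = (65 + 3×42.8) / 3 = 967/15.

P₁ = 42.8, P₂ = 967/15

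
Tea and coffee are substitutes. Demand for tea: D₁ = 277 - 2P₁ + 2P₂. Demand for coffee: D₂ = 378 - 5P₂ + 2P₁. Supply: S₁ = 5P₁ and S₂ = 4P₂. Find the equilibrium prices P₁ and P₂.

Market 1: 277 - 2P₁ + 2P₂ = 5P₁ → 7P₁ - 2P₂ = 277.
Market 2: 9P₂ - 2P₁ = 378.
Eliminating P₂: 9×(1) + 2×(2) gives 59P₁ = 3249, so P₁ = 3249/59.
Back-substitute into (2): P₂ = (378 + 2×3249/59) / 9 = 3200/59.

P₁ = 3249/59, P₂ = 3200/59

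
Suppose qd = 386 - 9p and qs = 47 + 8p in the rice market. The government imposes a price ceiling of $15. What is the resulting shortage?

Equilibrium price would be p* = 339/17, so the ceiling at 15 binds.
At p = 15: qd = 386 − 9(15) = 251, qs = 47 + 8(15) = 167.
Shortage = 251 − 167 = 84.

Shortage = 84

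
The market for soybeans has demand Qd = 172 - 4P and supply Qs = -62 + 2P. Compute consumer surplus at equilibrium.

Consumer surplus = 32

Equilibrium: 172 - 4P = -62 + 2P gives P* = 39, Q* = 16.
Demand choke price (Qd = 0): P = 43.
CS = ½(43 − 39)(16) = 32.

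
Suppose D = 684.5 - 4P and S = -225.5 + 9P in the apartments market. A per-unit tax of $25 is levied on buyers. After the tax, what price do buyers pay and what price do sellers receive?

Pre-tax equilibrium: P* = 70, Q* = 404.5.
Tax on buyers shifts demand to D = 684.5 − 4(P + 25) = 584.5 - 4P.
584.5 - 4P = -225.5 + 9P gives seller price Ps = 810/13; buyers pay Pb = 810/13 + 25 = 1135/13.
New quantity: Q = 684.5 − 4(1135/13) = 8717/26.

Buyers pay 1135/13, sellers receive 810/13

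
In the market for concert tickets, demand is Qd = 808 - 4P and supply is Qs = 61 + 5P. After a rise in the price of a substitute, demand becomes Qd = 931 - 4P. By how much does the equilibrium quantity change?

Original equilibrium: P* = 83, Q* = 476.
New equilibrium: 931 - 4P = 61 + 5P, so 870 = 9P and P' = 290/3; Q' = 931 − 4(290/3) = 1633/3.
Change in quantity: 1633/3 − 476 = 205/3.

ΔQ = 205/3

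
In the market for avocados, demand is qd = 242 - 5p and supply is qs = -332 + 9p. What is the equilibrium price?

Set qd = qs: 242 - 5p = -332 + 9p.
574 = 14p, so p* = 41.
q* = 242 − 5(41) = 37.

p* = 41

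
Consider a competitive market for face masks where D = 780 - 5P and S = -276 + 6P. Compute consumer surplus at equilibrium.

Equilibrium: 780 - 5P = -276 + 6P gives P* = 96, Q* = 300.
Demand choke price (D = 0): P = 156.
CS = ½(156 − 96)(300) = 9000.

Consumer surplus = 9000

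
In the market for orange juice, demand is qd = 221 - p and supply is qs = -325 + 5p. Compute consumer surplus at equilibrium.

Consumer surplus = 8450

Equilibrium: 221 - p = -325 + 5p gives p* = 91, q* = 130.
Demand choke price (qd = 0): p = 221.
CS = ½(221 − 91)(130) = 8450.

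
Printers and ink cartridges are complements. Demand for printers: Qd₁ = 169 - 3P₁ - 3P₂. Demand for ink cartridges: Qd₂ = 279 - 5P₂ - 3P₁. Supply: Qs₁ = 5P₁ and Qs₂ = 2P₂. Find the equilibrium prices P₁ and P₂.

P₁ = 346/47, P₂ = 1725/47

Market 1: 169 - 3P₁ - 3P₂ = 5P₁ → 8P₁ + 3P₂ = 169.
Market 2: 7P₂ + 3P₁ = 279.
Eliminating P₂: 7×(1) − 3×(2) gives 47P₁ = 346, so P₁ = 346/47.
Back-substitute into (2): P₂ = (279 − 3×346/47) / 7 = 1725/47.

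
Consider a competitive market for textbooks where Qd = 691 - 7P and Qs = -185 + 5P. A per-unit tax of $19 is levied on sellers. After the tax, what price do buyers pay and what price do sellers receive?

Pre-tax equilibrium: P* = 73, Q* = 180.
Tax on sellers shifts supply to Qs = -185 + 5(P − 19) = -280 + 5P.
691 - 7P = -280 + 5P gives buyer price Pb = 971/12; sellers receive Ps = 971/12 − 19 = 743/12.
New quantity: Q = 691 − 7(971/12) = 1495/12.

Buyers pay 971/12, sellers receive 743/12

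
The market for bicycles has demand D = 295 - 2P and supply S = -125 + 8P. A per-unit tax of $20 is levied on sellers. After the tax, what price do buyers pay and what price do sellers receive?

Buyers pay $58, sellers receive $38

Pre-tax equilibrium: P* = 42, Q* = 211.
Tax on sellers shifts supply to S = -125 + 8(P − 20) = -285 + 8P.
295 - 2P = -285 + 8P gives buyer price Pb = 58; sellers receive Ps = 58 − 20 = 38.
New quantity: Q = 295 − 2(58) = 179.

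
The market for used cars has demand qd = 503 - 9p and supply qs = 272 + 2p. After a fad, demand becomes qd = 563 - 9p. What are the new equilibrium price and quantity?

p' = 291/11, q' = 3574/11

Original equilibrium: p* = 21, q* = 314.
New equilibrium: 563 - 9p = 272 + 2p, so 291 = 11p and p' = 291/11; q' = 563 − 9(291/11) = 3574/11.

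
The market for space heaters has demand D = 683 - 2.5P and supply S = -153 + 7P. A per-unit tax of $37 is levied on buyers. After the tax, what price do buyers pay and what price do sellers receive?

Pre-tax equilibrium: P* = 88, Q* = 463.
Tax on buyers shifts demand to D = 683 − 2.5(P + 37) = 590.5 - 2.5P.
590.5 - 2.5P = -153 + 7P gives seller price Ps = 1487/19; buyers pay Pb = 1487/19 + 37 = 2190/19.
New quantity: Q = 683 − 2.5(2190/19) = 7502/19.

Buyers pay 2190/19, sellers receive 1487/19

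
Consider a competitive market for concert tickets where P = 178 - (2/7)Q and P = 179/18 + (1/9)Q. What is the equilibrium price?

P* = 57

Set the two price expressions equal: 178 - (2/7)Q = 179/18 + (1/9)Q.
3025/18 = (25/63)Q, so Q* = 423.5.
P* = 178 − (2/7)(423.5) = 57.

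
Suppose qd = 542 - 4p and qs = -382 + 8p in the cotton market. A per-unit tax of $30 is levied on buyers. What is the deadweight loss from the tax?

Pre-tax equilibrium: p* = 77, q* = 234.
Tax on buyers shifts demand to qd = 542 − 4(p + 30) = 422 - 4p.
422 - 4p = -382 + 8p gives seller price ps = 67; buyers pay pb = 67 + 30 = 97.
New quantity: q = 542 − 4(97) = 154.
DWL = ½ × 30 × (234 − 154) = 1200.

Deadweight loss = 1200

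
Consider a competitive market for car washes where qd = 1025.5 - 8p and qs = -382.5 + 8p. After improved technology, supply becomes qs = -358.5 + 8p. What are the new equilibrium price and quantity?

Original equilibrium: p* = 88, q* = 321.5.
New equilibrium: 1025.5 - 8p = -358.5 + 8p, so 1384 = 16p and p' = 86.5; q' = 1025.5 − 8(86.5) = 333.5.

p' = 86.5, q' = 333.5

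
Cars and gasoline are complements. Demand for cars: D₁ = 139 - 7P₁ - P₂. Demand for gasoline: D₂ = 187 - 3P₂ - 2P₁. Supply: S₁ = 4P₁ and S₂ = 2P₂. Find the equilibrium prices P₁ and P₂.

P₁ = 508/53, P₂ = 1779/53

Market 1: 139 - 7P₁ - P₂ = 4P₁ → 11P₁ + P₂ = 139.
Market 2: 5P₂ + 2P₁ = 187.
Eliminating P₂: 5×(1) − 1×(2) gives 53P₁ = 508, so P₁ = 508/53.
Back-substitute into (2): P₂ = (187 − 2×508/53) / 5 = 1779/53.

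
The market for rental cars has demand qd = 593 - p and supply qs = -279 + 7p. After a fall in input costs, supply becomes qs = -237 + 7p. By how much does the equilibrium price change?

Original equilibrium: p* = 109, q* = 484.
New equilibrium: 593 - p = -237 + 7p, so 830 = 8p and p' = 103.75; q' = 593 − 1(103.75) = 489.25.
Change in price: 103.75 − 109 = -5.25.

Δp = -5.25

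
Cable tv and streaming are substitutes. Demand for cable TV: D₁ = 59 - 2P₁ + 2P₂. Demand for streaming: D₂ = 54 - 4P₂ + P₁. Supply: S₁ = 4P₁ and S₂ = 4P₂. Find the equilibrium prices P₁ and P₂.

Market 1: 59 - 2P₁ + 2P₂ = 4P₁ → 6P₁ - 2P₂ = 59.
Market 2: 8P₂ - P₁ = 54.
Eliminating P₂: 8×(1) + 2×(2) gives 46P₁ = 580, so P₁ = 290/23.
Back-substitute into (2): P₂ = (54 + 1×290/23) / 8 = 383/46.

P₁ = 290/23, P₂ = 383/46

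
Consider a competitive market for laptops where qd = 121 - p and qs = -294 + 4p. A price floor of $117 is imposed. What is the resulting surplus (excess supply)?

Surplus = 170

Equilibrium price would be p* = 83, so the floor at 117 binds.
At p = 117: qd = 4, qs = 174.
Surplus = 174 − 4 = 170.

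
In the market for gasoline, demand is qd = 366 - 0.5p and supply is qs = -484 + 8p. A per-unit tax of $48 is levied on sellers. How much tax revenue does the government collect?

Tax revenue = 239424/17

Pre-tax equilibrium: p* = 100, q* = 316.
Tax on sellers shifts supply to qs = -484 + 8(p − 48) = -868 + 8p.
366 - 0.5p = -868 + 8p gives buyer price pb = 2468/17; sellers receive ps = 2468/17 − 48 = 1652/17.
New quantity: q = 366 − 0.5(2468/17) = 4988/17.
Revenue = 48 × 4988/17 = 239424/17.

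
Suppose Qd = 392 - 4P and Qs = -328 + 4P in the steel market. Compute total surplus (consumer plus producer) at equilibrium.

Total surplus = 256

Equilibrium: 392 - 4P = -328 + 4P gives P* = 90, Q* = 32.
Demand choke price: P = 98; supply starts at P = 82.
CS = ½(98 − 90)(32) = 128; PS = ½(90 − 82)(32) = 128.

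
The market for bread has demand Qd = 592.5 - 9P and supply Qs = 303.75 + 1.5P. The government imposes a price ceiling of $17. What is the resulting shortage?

Shortage = 110.25

Equilibrium price would be P* = 27.5, so the ceiling at 17 binds.
At P = 17: Qd = 592.5 − 9(17) = 439.5, Qs = 303.75 + 1.5(17) = 329.25.
Shortage = 439.5 − 329.25 = 110.25.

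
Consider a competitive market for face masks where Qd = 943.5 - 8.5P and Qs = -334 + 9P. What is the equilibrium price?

Set Qd = Qs: 943.5 - 8.5P = -334 + 9P.
1277.5 = 17.5P, so P* = 73.
Q* = 943.5 − 8.5(73) = 323.

P* = 73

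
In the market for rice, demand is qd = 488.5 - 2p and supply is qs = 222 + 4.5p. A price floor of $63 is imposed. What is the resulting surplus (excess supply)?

Surplus = 143

Equilibrium price would be p* = 41, so the floor at 63 binds.
At p = 63: qd = 362.5, qs = 505.5.
Surplus = 505.5 − 362.5 = 143.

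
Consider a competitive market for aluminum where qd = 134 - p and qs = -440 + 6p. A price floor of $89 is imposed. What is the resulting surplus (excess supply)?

Equilibrium price would be p* = 82, so the floor at 89 binds.
At p = 89: qd = 45, qs = 94.
Surplus = 94 − 45 = 49.

Surplus = 49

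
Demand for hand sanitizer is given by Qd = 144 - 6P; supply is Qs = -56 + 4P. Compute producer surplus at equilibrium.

Producer surplus = 72

Equilibrium: 144 - 6P = -56 + 4P gives P* = 20, Q* = 24.
Supply starts at P = 14 (where Qs = 0).
PS = ½(20 − 14)(24) = 72.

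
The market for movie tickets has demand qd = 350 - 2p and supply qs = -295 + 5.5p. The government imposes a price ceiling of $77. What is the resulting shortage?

Shortage = 67.5

Equilibrium price would be p* = 86, so the ceiling at 77 binds.
At p = 77: qd = 350 − 2(77) = 196, qs = -295 + 5.5(77) = 128.5.
Shortage = 196 − 128.5 = 67.5.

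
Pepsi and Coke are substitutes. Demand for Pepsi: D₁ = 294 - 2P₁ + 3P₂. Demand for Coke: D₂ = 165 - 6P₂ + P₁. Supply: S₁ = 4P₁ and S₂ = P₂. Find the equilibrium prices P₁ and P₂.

Market 1: 294 - 2P₁ + 3P₂ = 4P₁ → 6P₁ - 3P₂ = 294.
Market 2: 7P₂ - P₁ = 165.
Eliminating P₂: 7×(1) + 3×(2) gives 39P₁ = 2553, so P₁ = 851/13.
Back-substitute into (2): P₂ = (165 + 1×851/13) / 7 = 428/13.

P₁ = 851/13, P₂ = 428/13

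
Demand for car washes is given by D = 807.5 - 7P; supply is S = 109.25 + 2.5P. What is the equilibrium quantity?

Q* = 293

Set D = S: 807.5 - 7P = 109.25 + 2.5P.
698.25 = 9.5P, so P* = 73.5.
Q* = 807.5 − 7(73.5) = 293.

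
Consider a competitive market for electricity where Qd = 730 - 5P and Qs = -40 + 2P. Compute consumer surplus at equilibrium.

Consumer surplus = 3240

Equilibrium: 730 - 5P = -40 + 2P gives P* = 110, Q* = 180.
Demand choke price (Qd = 0): P = 146.
CS = ½(146 − 110)(180) = 3240.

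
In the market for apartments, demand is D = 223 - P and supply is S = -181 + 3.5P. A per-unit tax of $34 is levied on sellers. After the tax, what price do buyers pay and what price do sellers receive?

Pre-tax equilibrium: P* = 808/9, Q* = 1199/9.
Tax on sellers shifts supply to S = -181 + 3.5(P − 34) = -300 + 3.5P.
223 - P = -300 + 3.5P gives buyer price Pb = 1046/9; sellers receive Ps = 1046/9 − 34 = 740/9.
New quantity: Q = 223 − 1(1046/9) = 961/9.

Buyers pay 1046/9, sellers receive 740/9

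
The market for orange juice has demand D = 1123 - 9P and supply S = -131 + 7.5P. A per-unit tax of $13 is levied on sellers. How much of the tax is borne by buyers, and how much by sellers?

Buyers bear 65/11, sellers bear 78/11

Pre-tax equilibrium: P* = 76, Q* = 439.
Tax on sellers shifts supply to S = -131 + 7.5(P − 13) = -228.5 + 7.5P.
1123 - 9P = -228.5 + 7.5P gives buyer price Pb = 901/11; sellers receive Ps = 901/11 − 13 = 758/11.
New quantity: Q = 1123 − 9(901/11) = 4244/11.
Buyer burden = 901/11 − 76 = 65/11; seller burden = 76 − 758/11 = 78/11.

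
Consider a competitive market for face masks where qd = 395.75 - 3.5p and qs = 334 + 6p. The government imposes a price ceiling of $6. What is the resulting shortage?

Shortage = 4.75

Equilibrium price would be p* = 6.5, so the ceiling at 6 binds.
At p = 6: qd = 395.75 − 3.5(6) = 374.75, qs = 334 + 6(6) = 370.
Shortage = 374.75 − 370 = 4.75.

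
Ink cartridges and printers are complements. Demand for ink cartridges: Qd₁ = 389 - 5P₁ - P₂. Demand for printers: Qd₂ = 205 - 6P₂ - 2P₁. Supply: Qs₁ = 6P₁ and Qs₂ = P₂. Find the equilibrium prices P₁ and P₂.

Market 1: 389 - 5P₁ - P₂ = 6P₁ → 11P₁ + P₂ = 389.
Market 2: 7P₂ + 2P₁ = 205.
Eliminating P₂: 7×(1) − 1×(2) gives 75P₁ = 2518, so P₁ = 2518/75.
Back-substitute into (2): P₂ = (205 − 2×2518/75) / 7 = 1477/75.

P₁ = 2518/75, P₂ = 1477/75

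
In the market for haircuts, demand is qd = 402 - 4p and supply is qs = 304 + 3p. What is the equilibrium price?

Set qd = qs: 402 - 4p = 304 + 3p.
98 = 7p, so p* = 14.
q* = 402 − 4(14) = 346.

p* = 14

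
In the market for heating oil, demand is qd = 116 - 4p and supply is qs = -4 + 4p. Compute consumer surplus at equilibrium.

Equilibrium: 116 - 4p = -4 + 4p gives p* = 15, q* = 56.
Demand choke price (qd = 0): p = 29.
CS = ½(29 − 15)(56) = 392.

Consumer surplus = 392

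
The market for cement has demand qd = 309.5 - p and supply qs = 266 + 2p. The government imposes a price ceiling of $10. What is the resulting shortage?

Shortage = 13.5

Equilibrium price would be p* = 14.5, so the ceiling at 10 binds.
At p = 10: qd = 309.5 − 1(10) = 299.5, qs = 266 + 2(10) = 286.
Shortage = 299.5 − 286 = 13.5.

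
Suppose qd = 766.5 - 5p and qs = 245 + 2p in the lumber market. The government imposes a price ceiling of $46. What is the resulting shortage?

Shortage = 199.5

Equilibrium price would be p* = 74.5, so the ceiling at 46 binds.
At p = 46: qd = 766.5 − 5(46) = 536.5, qs = 245 + 2(46) = 337.
Shortage = 536.5 − 337 = 199.5.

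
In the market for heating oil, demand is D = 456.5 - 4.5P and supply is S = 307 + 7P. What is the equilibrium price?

Set D = S: 456.5 - 4.5P = 307 + 7P.
149.5 = 11.5P, so P* = 13.
Q* = 456.5 − 4.5(13) = 398.

P* = 13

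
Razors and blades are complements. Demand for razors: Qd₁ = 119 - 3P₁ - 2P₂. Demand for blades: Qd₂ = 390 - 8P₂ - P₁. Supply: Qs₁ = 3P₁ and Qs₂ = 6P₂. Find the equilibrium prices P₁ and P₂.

P₁ = 443/41, P₂ = 2221/82

Market 1: 119 - 3P₁ - 2P₂ = 3P₁ → 6P₁ + 2P₂ = 119.
Market 2: 14P₂ + P₁ = 390.
Eliminating P₂: 14×(1) − 2×(2) gives 82P₁ = 886, so P₁ = 443/41.
Back-substitute into (2): P₂ = (390 − 1×443/41) / 14 = 2221/82.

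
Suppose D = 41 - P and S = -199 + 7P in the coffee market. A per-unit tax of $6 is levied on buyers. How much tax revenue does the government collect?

Pre-tax equilibrium: P* = 30, Q* = 11.
Tax on buyers shifts demand to D = 41 − 1(P + 6) = 35 - P.
35 - P = -199 + 7P gives seller price Ps = 29.25; buyers pay Pb = 29.25 + 6 = 35.25.
New quantity: Q = 41 − 1(35.25) = 5.75.
Revenue = 6 × 5.75 = 34.5.

Tax revenue = 34.5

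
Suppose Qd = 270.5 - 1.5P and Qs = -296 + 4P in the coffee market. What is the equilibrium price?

P* = 103

Set Qd = Qs: 270.5 - 1.5P = -296 + 4P.
566.5 = 5.5P, so P* = 103.
Q* = 270.5 − 1.5(103) = 116.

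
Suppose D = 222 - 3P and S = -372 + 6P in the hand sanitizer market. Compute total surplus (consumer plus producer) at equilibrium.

Total surplus = 144

Equilibrium: 222 - 3P = -372 + 6P gives P* = 66, Q* = 24.
Demand choke price: P = 74; supply starts at P = 62.
CS = ½(74 − 66)(24) = 96; PS = ½(66 − 62)(24) = 48.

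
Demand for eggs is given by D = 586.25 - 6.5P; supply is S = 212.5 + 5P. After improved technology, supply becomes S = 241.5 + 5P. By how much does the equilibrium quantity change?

Original equilibrium: P* = 32.5, Q* = 375.
New equilibrium: 586.25 - 6.5P = 241.5 + 5P, so 344.75 = 11.5P and P' = 1379/46; Q' = 586.25 − 6.5(1379/46) = 9002/23.
Change in quantity: 9002/23 − 375 = 377/23.

ΔQ = 377/23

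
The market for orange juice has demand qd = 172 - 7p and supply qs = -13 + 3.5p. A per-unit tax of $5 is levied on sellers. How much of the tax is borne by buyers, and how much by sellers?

Pre-tax equilibrium: p* = 370/21, q* = 146/3.
Tax on sellers shifts supply to qs = -13 + 3.5(p − 5) = -30.5 + 3.5p.
172 - 7p = -30.5 + 3.5p gives buyer price pb = 135/7; sellers receive ps = 135/7 − 5 = 100/7.
New quantity: q = 172 − 7(135/7) = 37.
Buyer burden = 135/7 − 370/21 = 5/3; seller burden = 370/21 − 100/7 = 10/3.

Buyers bear 5/3, sellers bear 10/3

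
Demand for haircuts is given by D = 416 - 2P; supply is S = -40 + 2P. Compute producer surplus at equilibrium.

Equilibrium: 416 - 2P = -40 + 2P gives P* = 114, Q* = 188.
Supply starts at P = 20 (where S = 0).
PS = ½(114 − 20)(188) = 8836.

Producer surplus = 8836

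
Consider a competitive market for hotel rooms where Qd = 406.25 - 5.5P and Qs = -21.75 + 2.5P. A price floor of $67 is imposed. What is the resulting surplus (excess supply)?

Surplus = 108

Equilibrium price would be P* = 53.5, so the floor at 67 binds.
At P = 67: Qd = 37.75, Qs = 145.75.
Surplus = 145.75 − 37.75 = 108.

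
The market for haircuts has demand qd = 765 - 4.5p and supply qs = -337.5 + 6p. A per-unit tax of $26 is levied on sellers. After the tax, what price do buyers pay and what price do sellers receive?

Buyers pay 839/7, sellers receive 657/7

Pre-tax equilibrium: p* = 105, q* = 292.5.
Tax on sellers shifts supply to qs = -337.5 + 6(p − 26) = -493.5 + 6p.
765 - 4.5p = -493.5 + 6p gives buyer price pb = 839/7; sellers receive ps = 839/7 − 26 = 657/7.
New quantity: q = 765 − 4.5(839/7) = 3159/14.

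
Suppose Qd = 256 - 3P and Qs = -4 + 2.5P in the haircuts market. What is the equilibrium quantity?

Set Qd = Qs: 256 - 3P = -4 + 2.5P.
260 = 5.5P, so P* = 520/11.
Q* = 256 − 3(520/11) = 1256/11.

Q* = 1256/11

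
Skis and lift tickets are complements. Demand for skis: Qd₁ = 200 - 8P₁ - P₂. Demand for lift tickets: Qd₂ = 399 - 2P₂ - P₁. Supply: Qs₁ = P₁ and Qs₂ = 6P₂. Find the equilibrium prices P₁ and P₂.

Market 1: 200 - 8P₁ - P₂ = P₁ → 9P₁ + P₂ = 200.
Market 2: 8P₂ + P₁ = 399.
Eliminating P₂: 8×(1) − 1×(2) gives 71P₁ = 1201, so P₁ = 1201/71.
Back-substitute into (2): P₂ = (399 − 1×1201/71) / 8 = 3391/71.

P₁ = 1201/71, P₂ = 3391/71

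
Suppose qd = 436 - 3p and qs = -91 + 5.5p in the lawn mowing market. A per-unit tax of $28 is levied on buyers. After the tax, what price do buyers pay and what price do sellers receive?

Buyers pay 1362/17, sellers receive 886/17

Pre-tax equilibrium: p* = 62, q* = 250.
Tax on buyers shifts demand to qd = 436 − 3(p + 28) = 352 - 3p.
352 - 3p = -91 + 5.5p gives seller price ps = 886/17; buyers pay pb = 886/17 + 28 = 1362/17.
New quantity: q = 436 − 3(1362/17) = 3326/17.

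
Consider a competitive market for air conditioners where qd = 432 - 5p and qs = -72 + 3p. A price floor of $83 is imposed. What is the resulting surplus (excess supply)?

Surplus = 160

Equilibrium price would be p* = 63, so the floor at 83 binds.
At p = 83: qd = 17, qs = 177.
Surplus = 177 − 17 = 160.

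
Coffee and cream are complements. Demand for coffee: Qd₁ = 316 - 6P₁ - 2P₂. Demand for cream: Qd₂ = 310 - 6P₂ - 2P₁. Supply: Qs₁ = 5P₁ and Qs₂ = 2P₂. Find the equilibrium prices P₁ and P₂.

Market 1: 316 - 6P₁ - 2P₂ = 5P₁ → 11P₁ + 2P₂ = 316.
Market 2: 8P₂ + 2P₁ = 310.
Eliminating P₂: 8×(1) − 2×(2) gives 84P₁ = 1908, so P₁ = 159/7.
Back-substitute into (2): P₂ = (310 − 2×159/7) / 8 = 463/14.

P₁ = 159/7, P₂ = 463/14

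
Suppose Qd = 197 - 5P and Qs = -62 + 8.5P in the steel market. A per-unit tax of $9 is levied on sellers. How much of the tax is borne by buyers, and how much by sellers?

Buyers bear 17/3, sellers bear 10/3

Pre-tax equilibrium: P* = 518/27, Q* = 2729/27.
Tax on sellers shifts supply to Qs = -62 + 8.5(P − 9) = -138.5 + 8.5P.
197 - 5P = -138.5 + 8.5P gives buyer price Pb = 671/27; sellers receive Ps = 671/27 − 9 = 428/27.
New quantity: Q = 197 − 5(671/27) = 1964/27.
Buyer burden = 671/27 − 518/27 = 17/3; seller burden = 518/27 − 428/27 = 10/3.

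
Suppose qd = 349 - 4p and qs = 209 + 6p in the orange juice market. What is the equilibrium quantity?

q* = 293

Set qd = qs: 349 - 4p = 209 + 6p.
140 = 10p, so p* = 14.
q* = 349 − 4(14) = 293.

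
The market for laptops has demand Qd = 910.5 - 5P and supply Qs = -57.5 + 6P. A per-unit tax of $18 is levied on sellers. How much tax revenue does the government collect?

Tax revenue = 83439/11

Pre-tax equilibrium: P* = 88, Q* = 470.5.
Tax on sellers shifts supply to Qs = -57.5 + 6(P − 18) = -165.5 + 6P.
910.5 - 5P = -165.5 + 6P gives buyer price Pb = 1076/11; sellers receive Ps = 1076/11 − 18 = 878/11.
New quantity: Q = 910.5 − 5(1076/11) = 9271/22.
Revenue = 18 × 9271/22 = 83439/11.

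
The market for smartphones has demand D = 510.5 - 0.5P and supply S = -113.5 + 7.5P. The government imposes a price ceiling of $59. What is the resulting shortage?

Shortage = 152

Equilibrium price would be P* = 78, so the ceiling at 59 binds.
At P = 59: D = 510.5 − 0.5(59) = 481, S = -113.5 + 7.5(59) = 329.
Shortage = 481 − 329 = 152.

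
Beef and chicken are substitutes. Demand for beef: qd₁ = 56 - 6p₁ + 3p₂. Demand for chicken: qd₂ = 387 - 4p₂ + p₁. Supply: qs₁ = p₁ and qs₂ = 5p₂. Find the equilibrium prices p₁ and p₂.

p₁ = 27.75, p₂ = 553/12

Market 1: 56 - 6p₁ + 3p₂ = p₁ → 7p₁ - 3p₂ = 56.
Market 2: 9p₂ - p₁ = 387.
Eliminating p₂: 9×(1) + 3×(2) gives 60p₁ = 1665, so p₁ = 27.75.
Back-substitute into (2): p₂ = (387 + 1×27.75) / 9 = 553/12.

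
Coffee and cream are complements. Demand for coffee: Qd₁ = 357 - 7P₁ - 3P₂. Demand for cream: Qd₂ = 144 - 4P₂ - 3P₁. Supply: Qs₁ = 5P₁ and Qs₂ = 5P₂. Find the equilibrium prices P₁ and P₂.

P₁ = 309/11, P₂ = 73/11

Market 1: 357 - 7P₁ - 3P₂ = 5P₁ → 12P₁ + 3P₂ = 357.
Market 2: 9P₂ + 3P₁ = 144.
Eliminating P₂: 9×(1) − 3×(2) gives 99P₁ = 2781, so P₁ = 309/11.
Back-substitute into (2): P₂ = (144 − 3×309/11) / 9 = 73/11.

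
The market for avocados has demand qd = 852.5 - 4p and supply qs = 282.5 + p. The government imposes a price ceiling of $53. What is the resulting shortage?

Equilibrium price would be p* = 114, so the ceiling at 53 binds.
At p = 53: qd = 852.5 − 4(53) = 640.5, qs = 282.5 + 1(53) = 335.5.
Shortage = 640.5 − 335.5 = 305.

Shortage = 305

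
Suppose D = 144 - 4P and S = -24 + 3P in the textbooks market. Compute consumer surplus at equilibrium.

Consumer surplus = 288

Equilibrium: 144 - 4P = -24 + 3P gives P* = 24, Q* = 48.
Demand choke price (D = 0): P = 36.
CS = ½(36 − 24)(48) = 288.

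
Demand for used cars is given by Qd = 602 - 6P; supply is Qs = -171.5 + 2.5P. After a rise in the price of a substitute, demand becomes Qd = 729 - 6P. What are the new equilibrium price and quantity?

Original equilibrium: P* = 91, Q* = 56.
New equilibrium: 729 - 6P = -171.5 + 2.5P, so 900.5 = 8.5P and P' = 1801/17; Q' = 729 − 6(1801/17) = 1587/17.

P' = 1801/17, Q' = 1587/17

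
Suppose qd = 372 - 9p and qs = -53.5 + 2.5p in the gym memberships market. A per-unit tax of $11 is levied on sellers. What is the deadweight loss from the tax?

Deadweight loss = 5445/46

Pre-tax equilibrium: p* = 37, q* = 39.
Tax on sellers shifts supply to qs = -53.5 + 2.5(p − 11) = -81 + 2.5p.
372 - 9p = -81 + 2.5p gives buyer price pb = 906/23; sellers receive ps = 906/23 − 11 = 653/23.
New quantity: q = 372 − 9(906/23) = 402/23.
DWL = ½ × 11 × (39 − 402/23) = 5445/46.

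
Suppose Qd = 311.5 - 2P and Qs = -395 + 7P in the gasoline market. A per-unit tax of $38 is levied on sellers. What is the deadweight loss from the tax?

Deadweight loss = 10108/9

Pre-tax equilibrium: P* = 78.5, Q* = 154.5.
Tax on sellers shifts supply to Qs = -395 + 7(P − 38) = -661 + 7P.
311.5 - 2P = -661 + 7P gives buyer price Pb = 1945/18; sellers receive Ps = 1945/18 − 38 = 1261/18.
New quantity: Q = 311.5 − 2(1945/18) = 1717/18.
DWL = ½ × 38 × (154.5 − 1717/18) = 10108/9.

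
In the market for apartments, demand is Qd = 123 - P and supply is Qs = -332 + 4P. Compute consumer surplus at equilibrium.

Equilibrium: 123 - P = -332 + 4P gives P* = 91, Q* = 32.
Demand choke price (Qd = 0): P = 123.
CS = ½(123 − 91)(32) = 512.

Consumer surplus = 512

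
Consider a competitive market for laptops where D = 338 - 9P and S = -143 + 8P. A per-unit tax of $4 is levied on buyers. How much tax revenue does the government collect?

Pre-tax equilibrium: P* = 481/17, Q* = 1417/17.
Tax on buyers shifts demand to D = 338 − 9(P + 4) = 302 - 9P.
302 - 9P = -143 + 8P gives seller price Ps = 445/17; buyers pay Pb = 445/17 + 4 = 513/17.
New quantity: Q = 338 − 9(513/17) = 1129/17.
Revenue = 4 × 1129/17 = 4516/17.

Tax revenue = 4516/17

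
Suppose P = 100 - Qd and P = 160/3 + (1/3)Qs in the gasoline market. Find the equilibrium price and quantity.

Set the two price expressions equal: 100 - Q = 160/3 + (1/3)Q.
140/3 = (4/3)Q, so Q* = 35.
P* = 100 − (1)(35) = 65.

P* = 65, Q* = 35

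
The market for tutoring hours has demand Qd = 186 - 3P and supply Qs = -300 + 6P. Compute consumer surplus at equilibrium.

Consumer surplus = 96

Equilibrium: 186 - 3P = -300 + 6P gives P* = 54, Q* = 24.
Demand choke price (Qd = 0): P = 62.
CS = ½(62 − 54)(24) = 96.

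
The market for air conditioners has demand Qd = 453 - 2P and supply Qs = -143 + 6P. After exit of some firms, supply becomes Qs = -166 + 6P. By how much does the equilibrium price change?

Original equilibrium: P* = 74.5, Q* = 304.
New equilibrium: 453 - 2P = -166 + 6P, so 619 = 8P and P' = 77.375; Q' = 453 − 2(77.375) = 298.25.
Change in price: 77.375 − 74.5 = 2.875.

ΔP = 2.875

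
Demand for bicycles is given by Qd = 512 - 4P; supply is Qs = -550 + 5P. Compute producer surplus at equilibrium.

Producer surplus = 160

Equilibrium: 512 - 4P = -550 + 5P gives P* = 118, Q* = 40.
Supply starts at P = 110 (where Qs = 0).
PS = ½(118 − 110)(40) = 160.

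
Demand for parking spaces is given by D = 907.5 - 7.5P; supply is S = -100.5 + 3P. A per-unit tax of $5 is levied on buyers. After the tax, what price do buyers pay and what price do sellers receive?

Buyers pay 682/7, sellers receive 647/7

Pre-tax equilibrium: P* = 96, Q* = 187.5.
Tax on buyers shifts demand to D = 907.5 − 7.5(P + 5) = 870 - 7.5P.
870 - 7.5P = -100.5 + 3P gives seller price Ps = 647/7; buyers pay Pb = 647/7 + 5 = 682/7.
New quantity: Q = 907.5 − 7.5(682/7) = 2475/14.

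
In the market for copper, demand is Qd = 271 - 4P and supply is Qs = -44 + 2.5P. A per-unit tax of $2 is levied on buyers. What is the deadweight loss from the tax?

Pre-tax equilibrium: P* = 630/13, Q* = 1003/13.
Tax on buyers shifts demand to Qd = 271 − 4(P + 2) = 263 - 4P.
263 - 4P = -44 + 2.5P gives seller price Ps = 614/13; buyers pay Pb = 614/13 + 2 = 640/13.
New quantity: Q = 271 − 4(640/13) = 963/13.
DWL = ½ × 2 × (1003/13 − 963/13) = 40/13.

Deadweight loss = 40/13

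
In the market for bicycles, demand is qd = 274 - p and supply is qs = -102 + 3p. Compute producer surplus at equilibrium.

Equilibrium: 274 - p = -102 + 3p gives p* = 94, q* = 180.
Supply starts at p = 34 (where qs = 0).
PS = ½(94 − 34)(180) = 5400.

Producer surplus = 5400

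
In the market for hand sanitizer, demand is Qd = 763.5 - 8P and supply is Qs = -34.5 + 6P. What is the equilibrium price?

P* = 57

Set Qd = Qs: 763.5 - 8P = -34.5 + 6P.
798 = 14P, so P* = 57.
Q* = 763.5 − 8(57) = 307.5.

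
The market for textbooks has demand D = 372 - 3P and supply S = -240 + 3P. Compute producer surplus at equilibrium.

Equilibrium: 372 - 3P = -240 + 3P gives P* = 102, Q* = 66.
Supply starts at P = 80 (where S = 0).
PS = ½(102 − 80)(66) = 726.

Producer surplus = 726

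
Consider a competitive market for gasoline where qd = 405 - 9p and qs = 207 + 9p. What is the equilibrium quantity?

Set qd = qs: 405 - 9p = 207 + 9p.
198 = 18p, so p* = 11.
q* = 405 − 9(11) = 306.

q* = 306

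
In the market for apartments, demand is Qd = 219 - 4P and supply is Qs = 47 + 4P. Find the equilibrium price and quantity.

Set Qd = Qs: 219 - 4P = 47 + 4P.
172 = 8P, so P* = 21.5.
Q* = 219 − 4(21.5) = 133.

P* = 21.5, Q* = 133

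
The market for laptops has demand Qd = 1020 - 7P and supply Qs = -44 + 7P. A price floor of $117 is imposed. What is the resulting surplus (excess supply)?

Equilibrium price would be P* = 76, so the floor at 117 binds.
At P = 117: Qd = 201, Qs = 775.
Surplus = 775 − 201 = 574.

Surplus = 574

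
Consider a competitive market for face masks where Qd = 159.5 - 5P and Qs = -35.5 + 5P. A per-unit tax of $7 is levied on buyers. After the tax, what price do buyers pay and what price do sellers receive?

Buyers pay $23, sellers receive $16

Pre-tax equilibrium: P* = 19.5, Q* = 62.
Tax on buyers shifts demand to Qd = 159.5 − 5(P + 7) = 124.5 - 5P.
124.5 - 5P = -35.5 + 5P gives seller price Ps = 16; buyers pay Pb = 16 + 7 = 23.
New quantity: Q = 159.5 − 5(23) = 44.5.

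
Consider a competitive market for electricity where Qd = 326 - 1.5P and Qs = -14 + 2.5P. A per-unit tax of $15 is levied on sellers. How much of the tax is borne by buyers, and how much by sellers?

Pre-tax equilibrium: P* = 85, Q* = 198.5.
Tax on sellers shifts supply to Qs = -14 + 2.5(P − 15) = -51.5 + 2.5P.
326 - 1.5P = -51.5 + 2.5P gives buyer price Pb = 94.375; sellers receive Ps = 94.375 − 15 = 79.375.
New quantity: Q = 326 − 1.5(94.375) = 184.4375.
Buyer burden = 94.375 − 85 = 9.375; seller burden = 85 − 79.375 = 5.625.

Buyers bear $9.375, sellers bear $5.625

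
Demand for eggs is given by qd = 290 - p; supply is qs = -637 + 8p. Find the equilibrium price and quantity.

Set qd = qs: 290 - p = -637 + 8p.
927 = 9p, so p* = 103.
q* = 290 − 1(103) = 187.

p* = 103, q* = 187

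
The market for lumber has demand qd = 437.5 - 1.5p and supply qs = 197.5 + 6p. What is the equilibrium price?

Set qd = qs: 437.5 - 1.5p = 197.5 + 6p.
240 = 7.5p, so p* = 32.
q* = 437.5 − 1.5(32) = 389.5.

p* = 32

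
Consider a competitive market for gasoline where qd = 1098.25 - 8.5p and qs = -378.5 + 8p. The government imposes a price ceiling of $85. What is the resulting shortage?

Equilibrium price would be p* = 89.5, so the ceiling at 85 binds.
At p = 85: qd = 1098.25 − 8.5(85) = 375.75, qs = -378.5 + 8(85) = 301.5.
Shortage = 375.75 − 301.5 = 74.25.

Shortage = 74.25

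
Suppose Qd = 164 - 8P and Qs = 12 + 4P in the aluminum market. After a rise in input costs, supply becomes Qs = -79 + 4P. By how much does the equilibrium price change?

ΔP = 91/12

Original equilibrium: P* = 38/3, Q* = 188/3.
New equilibrium: 164 - 8P = -79 + 4P, so 243 = 12P and P' = 20.25; Q' = 164 − 8(20.25) = 2.
Change in price: 20.25 − 38/3 = 91/12.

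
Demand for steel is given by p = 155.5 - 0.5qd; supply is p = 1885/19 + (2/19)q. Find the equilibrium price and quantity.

p* = 109, q* = 93

Set the two price expressions equal: 155.5 - 0.5q = 1885/19 + (2/19)q.
2139/38 = (23/38)q, so q* = 93.
p* = 155.5 − (0.5)(93) = 109.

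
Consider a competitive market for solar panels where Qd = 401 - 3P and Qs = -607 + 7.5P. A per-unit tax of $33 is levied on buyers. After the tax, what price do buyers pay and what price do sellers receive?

Buyers pay 837/7, sellers receive 606/7

Pre-tax equilibrium: P* = 96, Q* = 113.
Tax on buyers shifts demand to Qd = 401 − 3(P + 33) = 302 - 3P.
302 - 3P = -607 + 7.5P gives seller price Ps = 606/7; buyers pay Pb = 606/7 + 33 = 837/7.
New quantity: Q = 401 − 3(837/7) = 296/7.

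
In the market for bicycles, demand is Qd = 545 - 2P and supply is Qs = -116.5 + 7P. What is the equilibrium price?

P* = 73.5

Set Qd = Qs: 545 - 2P = -116.5 + 7P.
661.5 = 9P, so P* = 73.5.
Q* = 545 − 2(73.5) = 398.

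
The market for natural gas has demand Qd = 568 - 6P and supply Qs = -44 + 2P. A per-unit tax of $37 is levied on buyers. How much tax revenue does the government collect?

Pre-tax equilibrium: P* = 76.5, Q* = 109.
Tax on buyers shifts demand to Qd = 568 − 6(P + 37) = 346 - 6P.
346 - 6P = -44 + 2P gives seller price Ps = 48.75; buyers pay Pb = 48.75 + 37 = 85.75.
New quantity: Q = 568 − 6(85.75) = 53.5.
Revenue = 37 × 53.5 = 1979.5.

Tax revenue = 1979.5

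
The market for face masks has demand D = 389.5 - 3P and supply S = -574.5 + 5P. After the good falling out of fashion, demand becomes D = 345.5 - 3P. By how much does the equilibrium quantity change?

ΔQ = -27.5

Original equilibrium: P* = 120.5, Q* = 28.
New equilibrium: 345.5 - 3P = -574.5 + 5P, so 920 = 8P and P' = 115; Q' = 345.5 − 3(115) = 0.5.
Change in quantity: 0.5 − 28 = -27.5.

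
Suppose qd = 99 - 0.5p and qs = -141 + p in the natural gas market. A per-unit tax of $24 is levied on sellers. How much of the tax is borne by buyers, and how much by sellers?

Pre-tax equilibrium: p* = 160, q* = 19.
Tax on sellers shifts supply to qs = -141 + 1(p − 24) = -165 + p.
99 - 0.5p = -165 + p gives buyer price pb = 176; sellers receive ps = 176 − 24 = 152.
New quantity: q = 99 − 0.5(176) = 11.
Buyer burden = 176 − 160 = 16; seller burden = 160 − 152 = 8.

Buyers bear $16, sellers bear $8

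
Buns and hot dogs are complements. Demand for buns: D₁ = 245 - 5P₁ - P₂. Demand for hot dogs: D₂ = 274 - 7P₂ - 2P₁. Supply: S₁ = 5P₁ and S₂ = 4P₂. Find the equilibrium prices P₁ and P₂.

Market 1: 245 - 5P₁ - P₂ = 5P₁ → 10P₁ + P₂ = 245.
Market 2: 11P₂ + 2P₁ = 274.
Eliminating P₂: 11×(1) − 1×(2) gives 108P₁ = 2421, so P₁ = 269/12.
Back-substitute into (2): P₂ = (274 − 2×269/12) / 11 = 125/6.

P₁ = 269/12, P₂ = 125/6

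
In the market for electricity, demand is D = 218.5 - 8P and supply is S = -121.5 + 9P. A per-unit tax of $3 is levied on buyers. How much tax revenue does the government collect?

Pre-tax equilibrium: P* = 20, Q* = 58.5.
Tax on buyers shifts demand to D = 218.5 − 8(P + 3) = 194.5 - 8P.
194.5 - 8P = -121.5 + 9P gives seller price Ps = 316/17; buyers pay Pb = 316/17 + 3 = 367/17.
New quantity: Q = 218.5 − 8(367/17) = 1557/34.
Revenue = 3 × 1557/34 = 4671/34.

Tax revenue = 4671/34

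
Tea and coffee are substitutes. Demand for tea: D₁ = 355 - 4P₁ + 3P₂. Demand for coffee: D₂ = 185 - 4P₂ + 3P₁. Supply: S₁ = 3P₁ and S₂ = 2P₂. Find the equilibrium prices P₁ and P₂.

P₁ = 895/11, P₂ = 2360/33

Market 1: 355 - 4P₁ + 3P₂ = 3P₁ → 7P₁ - 3P₂ = 355.
Market 2: 6P₂ - 3P₁ = 185.
Eliminating P₂: 6×(1) + 3×(2) gives 33P₁ = 2685, so P₁ = 895/11.
Back-substitute into (2): P₂ = (185 + 3×895/11) / 6 = 2360/33.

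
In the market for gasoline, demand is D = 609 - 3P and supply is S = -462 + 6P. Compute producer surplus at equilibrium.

Equilibrium: 609 - 3P = -462 + 6P gives P* = 119, Q* = 252.
Supply starts at P = 77 (where S = 0).
PS = ½(119 − 77)(252) = 5292.

Producer surplus = 5292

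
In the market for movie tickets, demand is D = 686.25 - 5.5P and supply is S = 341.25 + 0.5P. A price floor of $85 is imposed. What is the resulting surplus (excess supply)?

Surplus = 165

Equilibrium price would be P* = 57.5, so the floor at 85 binds.
At P = 85: D = 218.75, S = 383.75.
Surplus = 383.75 − 218.75 = 165.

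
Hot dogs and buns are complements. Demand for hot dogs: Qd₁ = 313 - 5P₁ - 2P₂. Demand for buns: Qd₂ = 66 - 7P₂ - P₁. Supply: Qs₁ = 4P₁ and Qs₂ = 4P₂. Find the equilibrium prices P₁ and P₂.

Market 1: 313 - 5P₁ - 2P₂ = 4P₁ → 9P₁ + 2P₂ = 313.
Market 2: 11P₂ + P₁ = 66.
Eliminating P₂: 11×(1) − 2×(2) gives 97P₁ = 3311, so P₁ = 3311/97.
Back-substitute into (2): P₂ = (66 − 1×3311/97) / 11 = 281/97.

P₁ = 3311/97, P₂ = 281/97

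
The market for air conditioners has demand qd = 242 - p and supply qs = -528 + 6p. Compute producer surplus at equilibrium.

Producer surplus = 1452

Equilibrium: 242 - p = -528 + 6p gives p* = 110, q* = 132.
Supply starts at p = 88 (where qs = 0).
PS = ½(110 − 88)(132) = 1452.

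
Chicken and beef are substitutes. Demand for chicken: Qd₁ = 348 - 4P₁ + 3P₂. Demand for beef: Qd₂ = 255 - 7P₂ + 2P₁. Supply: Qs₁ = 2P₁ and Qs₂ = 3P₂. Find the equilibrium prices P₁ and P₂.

Market 1: 348 - 4P₁ + 3P₂ = 2P₁ → 6P₁ - 3P₂ = 348.
Market 2: 10P₂ - 2P₁ = 255.
Eliminating P₂: 10×(1) + 3×(2) gives 54P₁ = 4245, so P₁ = 1415/18.
Back-substitute into (2): P₂ = (255 + 2×1415/18) / 10 = 371/9.

P₁ = 1415/18, P₂ = 371/9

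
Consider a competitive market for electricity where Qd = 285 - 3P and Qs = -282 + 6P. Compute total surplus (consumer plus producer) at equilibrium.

Total surplus = 2304

Equilibrium: 285 - 3P = -282 + 6P gives P* = 63, Q* = 96.
Demand choke price: P = 95; supply starts at P = 47.
CS = ½(95 − 63)(96) = 1536; PS = ½(63 − 47)(96) = 768.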